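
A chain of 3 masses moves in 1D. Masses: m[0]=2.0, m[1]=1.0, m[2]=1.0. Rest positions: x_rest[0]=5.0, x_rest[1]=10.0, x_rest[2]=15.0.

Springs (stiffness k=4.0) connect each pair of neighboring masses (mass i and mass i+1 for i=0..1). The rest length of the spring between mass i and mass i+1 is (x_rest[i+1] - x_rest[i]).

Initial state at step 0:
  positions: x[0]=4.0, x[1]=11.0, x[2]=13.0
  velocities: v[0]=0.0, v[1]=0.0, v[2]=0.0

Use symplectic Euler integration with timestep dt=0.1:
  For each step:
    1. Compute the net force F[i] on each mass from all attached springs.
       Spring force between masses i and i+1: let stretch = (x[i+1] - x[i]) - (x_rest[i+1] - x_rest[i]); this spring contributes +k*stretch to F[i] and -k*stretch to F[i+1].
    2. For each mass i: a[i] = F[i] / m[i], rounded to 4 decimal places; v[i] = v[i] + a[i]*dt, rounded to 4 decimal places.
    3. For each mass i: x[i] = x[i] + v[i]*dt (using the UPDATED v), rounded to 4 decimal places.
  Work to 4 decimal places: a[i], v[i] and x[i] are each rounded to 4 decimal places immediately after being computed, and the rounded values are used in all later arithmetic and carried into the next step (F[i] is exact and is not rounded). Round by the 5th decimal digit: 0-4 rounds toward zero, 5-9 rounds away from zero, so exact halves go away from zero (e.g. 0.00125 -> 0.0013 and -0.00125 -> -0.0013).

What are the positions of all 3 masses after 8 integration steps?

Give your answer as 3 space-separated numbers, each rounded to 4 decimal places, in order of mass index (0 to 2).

Step 0: x=[4.0000 11.0000 13.0000] v=[0.0000 0.0000 0.0000]
Step 1: x=[4.0400 10.8000 13.1200] v=[0.4000 -2.0000 1.2000]
Step 2: x=[4.1152 10.4224 13.3472] v=[0.7520 -3.7760 2.2720]
Step 3: x=[4.2165 9.9095 13.6574] v=[1.0134 -5.1290 3.1021]
Step 4: x=[4.3317 9.3188 14.0177] v=[1.1520 -5.9070 3.6029]
Step 5: x=[4.4466 8.7166 14.3900] v=[1.1494 -6.0223 3.7233]
Step 6: x=[4.5469 8.1705 14.7354] v=[1.0034 -5.4609 3.4539]
Step 7: x=[4.6197 7.7421 15.0182] v=[0.7281 -4.2844 2.8279]
Step 8: x=[4.6550 7.4798 15.2100] v=[0.3526 -2.6229 1.9175]

Answer: 4.6550 7.4798 15.2100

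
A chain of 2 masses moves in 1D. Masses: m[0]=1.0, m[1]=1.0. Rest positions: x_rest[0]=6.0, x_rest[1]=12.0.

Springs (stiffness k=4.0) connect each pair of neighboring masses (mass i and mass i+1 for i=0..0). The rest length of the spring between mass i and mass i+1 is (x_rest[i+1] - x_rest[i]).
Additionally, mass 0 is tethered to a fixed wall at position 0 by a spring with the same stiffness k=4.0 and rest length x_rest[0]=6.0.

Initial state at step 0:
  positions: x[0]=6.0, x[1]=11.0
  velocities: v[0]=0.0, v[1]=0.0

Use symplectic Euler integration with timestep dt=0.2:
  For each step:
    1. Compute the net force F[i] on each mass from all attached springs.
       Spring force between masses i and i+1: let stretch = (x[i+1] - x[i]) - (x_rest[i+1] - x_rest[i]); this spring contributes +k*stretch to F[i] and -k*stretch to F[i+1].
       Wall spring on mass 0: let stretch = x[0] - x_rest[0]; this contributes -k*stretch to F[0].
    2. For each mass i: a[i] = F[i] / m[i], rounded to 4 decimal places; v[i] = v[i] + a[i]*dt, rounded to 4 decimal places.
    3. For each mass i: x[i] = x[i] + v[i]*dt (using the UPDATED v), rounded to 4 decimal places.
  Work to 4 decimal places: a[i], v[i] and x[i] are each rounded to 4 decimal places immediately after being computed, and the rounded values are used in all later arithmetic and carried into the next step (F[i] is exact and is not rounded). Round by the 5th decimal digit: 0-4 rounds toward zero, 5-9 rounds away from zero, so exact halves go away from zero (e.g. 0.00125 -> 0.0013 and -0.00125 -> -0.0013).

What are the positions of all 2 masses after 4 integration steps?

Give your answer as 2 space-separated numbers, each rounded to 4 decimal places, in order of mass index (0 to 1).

Step 0: x=[6.0000 11.0000] v=[0.0000 0.0000]
Step 1: x=[5.8400 11.1600] v=[-0.8000 0.8000]
Step 2: x=[5.5968 11.4288] v=[-1.2160 1.3440]
Step 3: x=[5.3912 11.7245] v=[-1.0278 1.4784]
Step 4: x=[5.3364 11.9669] v=[-0.2741 1.2118]

Answer: 5.3364 11.9669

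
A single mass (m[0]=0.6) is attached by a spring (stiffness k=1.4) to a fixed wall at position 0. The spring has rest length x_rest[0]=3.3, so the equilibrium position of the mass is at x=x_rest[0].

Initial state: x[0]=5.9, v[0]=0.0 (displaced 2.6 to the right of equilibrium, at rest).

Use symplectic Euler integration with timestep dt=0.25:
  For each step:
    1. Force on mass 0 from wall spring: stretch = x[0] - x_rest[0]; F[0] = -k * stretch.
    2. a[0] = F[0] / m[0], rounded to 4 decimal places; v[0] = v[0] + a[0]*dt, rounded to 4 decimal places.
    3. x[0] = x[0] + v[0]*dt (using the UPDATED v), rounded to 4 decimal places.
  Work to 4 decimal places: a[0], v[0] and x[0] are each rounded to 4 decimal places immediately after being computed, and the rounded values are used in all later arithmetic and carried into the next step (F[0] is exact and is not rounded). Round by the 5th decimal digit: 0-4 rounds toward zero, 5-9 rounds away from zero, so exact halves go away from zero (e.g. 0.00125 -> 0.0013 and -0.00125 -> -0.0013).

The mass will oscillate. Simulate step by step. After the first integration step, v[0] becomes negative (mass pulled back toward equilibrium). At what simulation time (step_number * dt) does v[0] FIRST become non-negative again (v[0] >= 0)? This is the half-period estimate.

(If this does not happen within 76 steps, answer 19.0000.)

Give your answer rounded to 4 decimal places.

Step 0: x=[5.9000] v=[0.0000]
Step 1: x=[5.5208] v=[-1.5167]
Step 2: x=[4.8178] v=[-2.8122]
Step 3: x=[3.8934] v=[-3.6976]
Step 4: x=[2.8825] v=[-4.0438]
Step 5: x=[1.9324] v=[-3.8003]
Step 6: x=[1.1818] v=[-3.0025]
Step 7: x=[0.7401] v=[-1.7669]
Step 8: x=[0.6717] v=[-0.2736]
Step 9: x=[0.9866] v=[1.2596]
First v>=0 after going negative at step 9, time=2.2500

Answer: 2.2500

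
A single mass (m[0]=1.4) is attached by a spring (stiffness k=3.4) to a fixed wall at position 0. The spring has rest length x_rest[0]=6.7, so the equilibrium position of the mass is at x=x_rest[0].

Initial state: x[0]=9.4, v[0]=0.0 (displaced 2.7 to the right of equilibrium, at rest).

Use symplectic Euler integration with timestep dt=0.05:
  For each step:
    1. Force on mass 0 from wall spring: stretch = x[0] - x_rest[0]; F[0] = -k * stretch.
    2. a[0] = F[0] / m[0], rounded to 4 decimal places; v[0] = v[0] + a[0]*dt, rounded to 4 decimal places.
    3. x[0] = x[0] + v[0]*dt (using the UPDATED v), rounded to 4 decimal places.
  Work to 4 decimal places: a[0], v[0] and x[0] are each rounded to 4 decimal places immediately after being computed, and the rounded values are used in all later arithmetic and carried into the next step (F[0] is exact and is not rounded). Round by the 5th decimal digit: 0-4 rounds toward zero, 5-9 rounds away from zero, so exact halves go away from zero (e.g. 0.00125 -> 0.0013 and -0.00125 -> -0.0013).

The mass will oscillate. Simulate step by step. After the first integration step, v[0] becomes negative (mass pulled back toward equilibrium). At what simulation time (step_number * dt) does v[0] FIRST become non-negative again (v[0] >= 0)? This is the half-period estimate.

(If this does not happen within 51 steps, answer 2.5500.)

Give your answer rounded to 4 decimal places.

Step 0: x=[9.4000] v=[0.0000]
Step 1: x=[9.3836] v=[-0.3279]
Step 2: x=[9.3509] v=[-0.6538]
Step 3: x=[9.3021] v=[-0.9757]
Step 4: x=[9.2375] v=[-1.2917]
Step 5: x=[9.1575] v=[-1.5998]
Step 6: x=[9.0626] v=[-1.8982]
Step 7: x=[8.9533] v=[-2.1851]
Step 8: x=[8.8304] v=[-2.4587]
Step 9: x=[8.6945] v=[-2.7174]
Step 10: x=[8.5465] v=[-2.9596]
Step 11: x=[8.3873] v=[-3.1838]
Step 12: x=[8.2179] v=[-3.3887]
Step 13: x=[8.0393] v=[-3.5730]
Step 14: x=[7.8525] v=[-3.7356]
Step 15: x=[7.6587] v=[-3.8755]
Step 16: x=[7.4591] v=[-3.9919]
Step 17: x=[7.2549] v=[-4.0841]
Step 18: x=[7.0473] v=[-4.1515]
Step 19: x=[6.8376] v=[-4.1937]
Step 20: x=[6.6271] v=[-4.2104]
Step 21: x=[6.4170] v=[-4.2016]
Step 22: x=[6.2086] v=[-4.1672]
Step 23: x=[6.0032] v=[-4.1075]
Step 24: x=[5.8021] v=[-4.0229]
Step 25: x=[5.6064] v=[-3.9139]
Step 26: x=[5.4173] v=[-3.7811]
Step 27: x=[5.2360] v=[-3.6253]
Step 28: x=[5.0636] v=[-3.4475]
Step 29: x=[4.9012] v=[-3.2488]
Step 30: x=[4.7497] v=[-3.0304]
Step 31: x=[4.6100] v=[-2.7936]
Step 32: x=[4.4830] v=[-2.5398]
Step 33: x=[4.3695] v=[-2.2706]
Step 34: x=[4.2701] v=[-1.9876]
Step 35: x=[4.1855] v=[-1.6925]
Step 36: x=[4.1161] v=[-1.3872]
Step 37: x=[4.0624] v=[-1.0734]
Step 38: x=[4.0247] v=[-0.7531]
Step 39: x=[4.0033] v=[-0.4282]
Step 40: x=[3.9983] v=[-0.1007]
Step 41: x=[4.0097] v=[0.2274]
First v>=0 after going negative at step 41, time=2.0500

Answer: 2.0500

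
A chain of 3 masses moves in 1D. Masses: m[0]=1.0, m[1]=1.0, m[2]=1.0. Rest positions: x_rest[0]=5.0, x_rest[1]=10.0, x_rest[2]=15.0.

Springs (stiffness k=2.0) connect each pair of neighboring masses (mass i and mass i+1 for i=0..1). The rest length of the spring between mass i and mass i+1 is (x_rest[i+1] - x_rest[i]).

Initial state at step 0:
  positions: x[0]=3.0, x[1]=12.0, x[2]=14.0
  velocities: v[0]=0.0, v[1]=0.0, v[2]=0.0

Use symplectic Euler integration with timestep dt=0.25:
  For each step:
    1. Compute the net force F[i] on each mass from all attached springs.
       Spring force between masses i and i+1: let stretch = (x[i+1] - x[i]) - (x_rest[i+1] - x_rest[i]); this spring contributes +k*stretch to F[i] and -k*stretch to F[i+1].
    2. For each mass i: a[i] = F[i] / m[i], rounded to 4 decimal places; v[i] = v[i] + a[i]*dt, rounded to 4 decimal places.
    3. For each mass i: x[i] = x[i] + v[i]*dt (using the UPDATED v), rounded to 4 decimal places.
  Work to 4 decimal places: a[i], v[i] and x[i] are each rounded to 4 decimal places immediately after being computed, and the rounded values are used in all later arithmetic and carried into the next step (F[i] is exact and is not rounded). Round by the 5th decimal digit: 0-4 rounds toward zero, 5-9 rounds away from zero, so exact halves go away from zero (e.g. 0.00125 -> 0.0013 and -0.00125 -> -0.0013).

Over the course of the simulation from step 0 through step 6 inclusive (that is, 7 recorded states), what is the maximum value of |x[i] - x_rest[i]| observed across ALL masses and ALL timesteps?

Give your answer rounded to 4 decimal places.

Answer: 2.6879

Derivation:
Step 0: x=[3.0000 12.0000 14.0000] v=[0.0000 0.0000 0.0000]
Step 1: x=[3.5000 11.1250 14.3750] v=[2.0000 -3.5000 1.5000]
Step 2: x=[4.3281 9.7031 14.9688] v=[3.3125 -5.6875 2.3750]
Step 3: x=[5.2031 8.2676 15.5294] v=[3.5000 -5.7422 2.2422]
Step 4: x=[5.8362 7.3567 15.8072] v=[2.5323 -3.6436 1.1113]
Step 5: x=[6.0344 7.3121 15.6537] v=[0.7926 -0.1786 -0.6140]
Step 6: x=[5.7673 8.1505 15.0825] v=[-1.0686 3.3534 -2.2848]
Max displacement = 2.6879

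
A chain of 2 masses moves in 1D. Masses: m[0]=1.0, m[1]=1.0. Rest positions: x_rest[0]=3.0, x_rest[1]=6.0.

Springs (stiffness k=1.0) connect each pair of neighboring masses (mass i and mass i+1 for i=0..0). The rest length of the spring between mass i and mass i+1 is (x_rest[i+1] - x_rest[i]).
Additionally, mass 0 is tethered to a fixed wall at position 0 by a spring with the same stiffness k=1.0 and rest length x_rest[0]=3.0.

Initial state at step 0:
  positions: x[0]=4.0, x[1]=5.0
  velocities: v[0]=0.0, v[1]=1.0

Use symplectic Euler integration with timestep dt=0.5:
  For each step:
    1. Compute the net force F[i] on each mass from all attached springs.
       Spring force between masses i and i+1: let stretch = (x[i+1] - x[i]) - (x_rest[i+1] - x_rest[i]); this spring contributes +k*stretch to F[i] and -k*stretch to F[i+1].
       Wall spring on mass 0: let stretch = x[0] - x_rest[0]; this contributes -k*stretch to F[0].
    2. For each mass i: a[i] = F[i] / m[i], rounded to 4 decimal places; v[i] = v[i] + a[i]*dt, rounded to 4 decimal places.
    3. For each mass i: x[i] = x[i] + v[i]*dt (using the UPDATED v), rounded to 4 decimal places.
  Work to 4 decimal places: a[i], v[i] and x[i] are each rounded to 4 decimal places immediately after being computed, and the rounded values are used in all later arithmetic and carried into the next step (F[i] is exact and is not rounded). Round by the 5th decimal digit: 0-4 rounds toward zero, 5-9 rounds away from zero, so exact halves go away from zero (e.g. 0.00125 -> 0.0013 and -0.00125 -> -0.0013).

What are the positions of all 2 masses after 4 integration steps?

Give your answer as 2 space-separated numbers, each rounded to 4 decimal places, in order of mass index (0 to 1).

Step 0: x=[4.0000 5.0000] v=[0.0000 1.0000]
Step 1: x=[3.2500 6.0000] v=[-1.5000 2.0000]
Step 2: x=[2.3750 7.0625] v=[-1.7500 2.1250]
Step 3: x=[2.0781 7.7032] v=[-0.5938 1.2813]
Step 4: x=[2.6680 7.6876] v=[1.1797 -0.0313]

Answer: 2.6680 7.6876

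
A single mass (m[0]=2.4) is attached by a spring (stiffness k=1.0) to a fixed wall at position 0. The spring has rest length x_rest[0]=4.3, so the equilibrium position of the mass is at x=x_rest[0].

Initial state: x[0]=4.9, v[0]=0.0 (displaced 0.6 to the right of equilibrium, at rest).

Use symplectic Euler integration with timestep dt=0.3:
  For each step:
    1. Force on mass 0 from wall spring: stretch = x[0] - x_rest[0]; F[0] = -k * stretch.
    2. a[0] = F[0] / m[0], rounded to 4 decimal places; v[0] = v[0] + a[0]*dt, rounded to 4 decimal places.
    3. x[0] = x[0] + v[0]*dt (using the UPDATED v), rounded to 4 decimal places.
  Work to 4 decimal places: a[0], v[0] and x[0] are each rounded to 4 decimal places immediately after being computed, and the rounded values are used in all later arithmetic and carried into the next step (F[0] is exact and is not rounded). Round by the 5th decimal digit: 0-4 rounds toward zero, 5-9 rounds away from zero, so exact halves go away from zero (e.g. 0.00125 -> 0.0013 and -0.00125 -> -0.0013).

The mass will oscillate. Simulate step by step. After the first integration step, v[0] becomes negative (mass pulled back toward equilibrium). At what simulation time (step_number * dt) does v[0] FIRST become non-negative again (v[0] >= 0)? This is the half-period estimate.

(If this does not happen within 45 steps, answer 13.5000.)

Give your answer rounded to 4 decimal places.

Step 0: x=[4.9000] v=[0.0000]
Step 1: x=[4.8775] v=[-0.0750]
Step 2: x=[4.8333] v=[-0.1472]
Step 3: x=[4.7691] v=[-0.2139]
Step 4: x=[4.6873] v=[-0.2726]
Step 5: x=[4.5910] v=[-0.3210]
Step 6: x=[4.4838] v=[-0.3574]
Step 7: x=[4.3697] v=[-0.3804]
Step 8: x=[4.2530] v=[-0.3891]
Step 9: x=[4.1380] v=[-0.3832]
Step 10: x=[4.0291] v=[-0.3630]
Step 11: x=[3.9304] v=[-0.3291]
Step 12: x=[3.8455] v=[-0.2829]
Step 13: x=[3.7777] v=[-0.2261]
Step 14: x=[3.7295] v=[-0.1608]
Step 15: x=[3.7027] v=[-0.0895]
Step 16: x=[3.6983] v=[-0.0148]
Step 17: x=[3.7164] v=[0.0604]
First v>=0 after going negative at step 17, time=5.1000

Answer: 5.1000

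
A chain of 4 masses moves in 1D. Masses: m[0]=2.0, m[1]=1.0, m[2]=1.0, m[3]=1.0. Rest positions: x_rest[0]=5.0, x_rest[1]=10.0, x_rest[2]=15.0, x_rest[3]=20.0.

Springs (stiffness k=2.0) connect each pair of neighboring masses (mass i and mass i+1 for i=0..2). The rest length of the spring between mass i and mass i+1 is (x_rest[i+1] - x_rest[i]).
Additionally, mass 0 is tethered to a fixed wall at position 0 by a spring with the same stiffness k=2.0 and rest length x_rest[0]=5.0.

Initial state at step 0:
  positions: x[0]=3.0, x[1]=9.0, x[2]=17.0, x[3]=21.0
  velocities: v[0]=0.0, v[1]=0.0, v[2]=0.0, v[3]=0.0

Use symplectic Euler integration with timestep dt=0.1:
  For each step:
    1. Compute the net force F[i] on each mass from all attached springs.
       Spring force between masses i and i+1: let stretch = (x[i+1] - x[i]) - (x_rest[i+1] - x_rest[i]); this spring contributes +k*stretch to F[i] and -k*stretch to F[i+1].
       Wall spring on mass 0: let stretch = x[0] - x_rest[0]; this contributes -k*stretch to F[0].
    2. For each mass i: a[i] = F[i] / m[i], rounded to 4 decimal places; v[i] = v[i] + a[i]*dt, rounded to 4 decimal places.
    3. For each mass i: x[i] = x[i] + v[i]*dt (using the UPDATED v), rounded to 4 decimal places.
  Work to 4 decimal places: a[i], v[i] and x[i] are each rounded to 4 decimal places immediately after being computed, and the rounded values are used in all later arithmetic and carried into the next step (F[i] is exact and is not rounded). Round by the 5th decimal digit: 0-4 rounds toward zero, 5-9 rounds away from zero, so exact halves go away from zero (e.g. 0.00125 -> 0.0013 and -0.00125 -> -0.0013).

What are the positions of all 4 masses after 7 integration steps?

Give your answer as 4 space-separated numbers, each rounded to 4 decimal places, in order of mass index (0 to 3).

Answer: 3.8107 9.8298 15.2608 21.3336

Derivation:
Step 0: x=[3.0000 9.0000 17.0000 21.0000] v=[0.0000 0.0000 0.0000 0.0000]
Step 1: x=[3.0300 9.0400 16.9200 21.0200] v=[0.3000 0.4000 -0.8000 0.2000]
Step 2: x=[3.0898 9.1174 16.7644 21.0580] v=[0.5980 0.7740 -1.5560 0.3800]
Step 3: x=[3.1790 9.2272 16.5417 21.1101] v=[0.8918 1.0979 -2.2267 0.5213]
Step 4: x=[3.2969 9.3623 16.2641 21.1709] v=[1.1787 1.3512 -2.7759 0.6076]
Step 5: x=[3.4425 9.5142 15.9466 21.2335] v=[1.4556 1.5185 -3.1749 0.6262]
Step 6: x=[3.6144 9.6733 15.6062 21.2904] v=[1.7185 1.5906 -3.4040 0.5688]
Step 7: x=[3.8107 9.8298 15.2608 21.3336] v=[1.9630 1.5654 -3.4537 0.4320]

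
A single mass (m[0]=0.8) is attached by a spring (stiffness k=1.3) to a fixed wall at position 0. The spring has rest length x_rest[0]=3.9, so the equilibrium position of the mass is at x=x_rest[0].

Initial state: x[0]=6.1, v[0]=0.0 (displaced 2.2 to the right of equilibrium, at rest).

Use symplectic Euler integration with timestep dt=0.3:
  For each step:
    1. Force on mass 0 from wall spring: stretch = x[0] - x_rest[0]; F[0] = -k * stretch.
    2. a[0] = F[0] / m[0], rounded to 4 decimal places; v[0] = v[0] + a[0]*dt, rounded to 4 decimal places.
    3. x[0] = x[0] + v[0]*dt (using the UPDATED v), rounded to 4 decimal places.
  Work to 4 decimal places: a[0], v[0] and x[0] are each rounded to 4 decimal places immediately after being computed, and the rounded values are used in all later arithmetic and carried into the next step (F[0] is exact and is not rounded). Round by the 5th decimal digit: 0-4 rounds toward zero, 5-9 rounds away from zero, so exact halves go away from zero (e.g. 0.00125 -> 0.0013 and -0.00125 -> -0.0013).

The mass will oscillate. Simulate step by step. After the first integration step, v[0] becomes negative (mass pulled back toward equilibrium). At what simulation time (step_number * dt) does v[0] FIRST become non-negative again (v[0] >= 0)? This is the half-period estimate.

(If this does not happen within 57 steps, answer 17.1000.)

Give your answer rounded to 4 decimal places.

Answer: 2.7000

Derivation:
Step 0: x=[6.1000] v=[0.0000]
Step 1: x=[5.7783] v=[-1.0725]
Step 2: x=[5.1818] v=[-1.9882]
Step 3: x=[4.3979] v=[-2.6131]
Step 4: x=[3.5412] v=[-2.8558]
Step 5: x=[2.7369] v=[-2.6809]
Step 6: x=[2.1027] v=[-2.1139]
Step 7: x=[1.7314] v=[-1.2377]
Step 8: x=[1.6773] v=[-0.1805]
Step 9: x=[1.9482] v=[0.9031]
First v>=0 after going negative at step 9, time=2.7000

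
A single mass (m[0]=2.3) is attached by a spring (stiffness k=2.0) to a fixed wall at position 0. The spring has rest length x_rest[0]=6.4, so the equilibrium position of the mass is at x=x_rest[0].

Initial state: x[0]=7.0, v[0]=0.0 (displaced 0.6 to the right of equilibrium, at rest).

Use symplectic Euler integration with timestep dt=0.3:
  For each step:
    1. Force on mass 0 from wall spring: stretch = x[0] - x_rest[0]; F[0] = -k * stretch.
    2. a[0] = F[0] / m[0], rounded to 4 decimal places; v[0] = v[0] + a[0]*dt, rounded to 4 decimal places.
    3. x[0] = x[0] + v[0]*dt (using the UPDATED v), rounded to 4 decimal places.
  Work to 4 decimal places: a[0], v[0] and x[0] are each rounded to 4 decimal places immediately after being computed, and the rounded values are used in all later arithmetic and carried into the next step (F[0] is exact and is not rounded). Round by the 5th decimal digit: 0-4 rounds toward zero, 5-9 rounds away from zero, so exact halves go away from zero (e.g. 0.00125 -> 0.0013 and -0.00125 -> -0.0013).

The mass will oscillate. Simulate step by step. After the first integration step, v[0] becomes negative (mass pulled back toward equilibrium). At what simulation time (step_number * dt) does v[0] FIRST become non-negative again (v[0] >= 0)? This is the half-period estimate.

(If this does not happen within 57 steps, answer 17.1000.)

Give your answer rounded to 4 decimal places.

Answer: 3.6000

Derivation:
Step 0: x=[7.0000] v=[0.0000]
Step 1: x=[6.9531] v=[-0.1565]
Step 2: x=[6.8629] v=[-0.3008]
Step 3: x=[6.7364] v=[-0.4216]
Step 4: x=[6.5836] v=[-0.5094]
Step 5: x=[6.4164] v=[-0.5573]
Step 6: x=[6.2479] v=[-0.5616]
Step 7: x=[6.0913] v=[-0.5219]
Step 8: x=[5.9589] v=[-0.4414]
Step 9: x=[5.8610] v=[-0.3263]
Step 10: x=[5.8053] v=[-0.1857]
Step 11: x=[5.7961] v=[-0.0306]
Step 12: x=[5.8342] v=[0.1269]
First v>=0 after going negative at step 12, time=3.6000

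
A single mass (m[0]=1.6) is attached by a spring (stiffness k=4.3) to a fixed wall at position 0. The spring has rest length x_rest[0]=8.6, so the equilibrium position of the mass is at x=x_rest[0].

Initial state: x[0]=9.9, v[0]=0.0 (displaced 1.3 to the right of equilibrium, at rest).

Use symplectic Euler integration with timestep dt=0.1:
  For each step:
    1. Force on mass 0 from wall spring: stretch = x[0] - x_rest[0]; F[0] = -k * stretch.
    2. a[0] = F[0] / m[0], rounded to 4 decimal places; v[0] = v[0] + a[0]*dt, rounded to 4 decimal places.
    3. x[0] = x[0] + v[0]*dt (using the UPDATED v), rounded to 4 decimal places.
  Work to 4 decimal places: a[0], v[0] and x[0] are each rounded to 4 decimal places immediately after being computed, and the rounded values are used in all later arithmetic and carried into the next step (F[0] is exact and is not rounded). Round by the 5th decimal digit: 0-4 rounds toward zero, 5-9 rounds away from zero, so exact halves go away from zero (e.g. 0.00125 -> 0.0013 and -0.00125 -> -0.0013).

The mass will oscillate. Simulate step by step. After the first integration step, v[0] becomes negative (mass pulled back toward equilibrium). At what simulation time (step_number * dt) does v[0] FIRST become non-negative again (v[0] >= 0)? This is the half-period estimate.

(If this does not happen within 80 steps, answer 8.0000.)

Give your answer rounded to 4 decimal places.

Answer: 2.0000

Derivation:
Step 0: x=[9.9000] v=[0.0000]
Step 1: x=[9.8651] v=[-0.3494]
Step 2: x=[9.7962] v=[-0.6894]
Step 3: x=[9.6951] v=[-1.0109]
Step 4: x=[9.5646] v=[-1.3052]
Step 5: x=[9.4082] v=[-1.5644]
Step 6: x=[9.2300] v=[-1.7816]
Step 7: x=[9.0349] v=[-1.9509]
Step 8: x=[8.8281] v=[-2.0678]
Step 9: x=[8.6152] v=[-2.1291]
Step 10: x=[8.4019] v=[-2.1332]
Step 11: x=[8.1939] v=[-2.0800]
Step 12: x=[7.9968] v=[-1.9709]
Step 13: x=[7.8159] v=[-1.8088]
Step 14: x=[7.6561] v=[-1.5981]
Step 15: x=[7.5217] v=[-1.3444]
Step 16: x=[7.4162] v=[-1.0546]
Step 17: x=[7.3426] v=[-0.7365]
Step 18: x=[7.3027] v=[-0.3986]
Step 19: x=[7.2977] v=[-0.0500]
Step 20: x=[7.3277] v=[0.3000]
First v>=0 after going negative at step 20, time=2.0000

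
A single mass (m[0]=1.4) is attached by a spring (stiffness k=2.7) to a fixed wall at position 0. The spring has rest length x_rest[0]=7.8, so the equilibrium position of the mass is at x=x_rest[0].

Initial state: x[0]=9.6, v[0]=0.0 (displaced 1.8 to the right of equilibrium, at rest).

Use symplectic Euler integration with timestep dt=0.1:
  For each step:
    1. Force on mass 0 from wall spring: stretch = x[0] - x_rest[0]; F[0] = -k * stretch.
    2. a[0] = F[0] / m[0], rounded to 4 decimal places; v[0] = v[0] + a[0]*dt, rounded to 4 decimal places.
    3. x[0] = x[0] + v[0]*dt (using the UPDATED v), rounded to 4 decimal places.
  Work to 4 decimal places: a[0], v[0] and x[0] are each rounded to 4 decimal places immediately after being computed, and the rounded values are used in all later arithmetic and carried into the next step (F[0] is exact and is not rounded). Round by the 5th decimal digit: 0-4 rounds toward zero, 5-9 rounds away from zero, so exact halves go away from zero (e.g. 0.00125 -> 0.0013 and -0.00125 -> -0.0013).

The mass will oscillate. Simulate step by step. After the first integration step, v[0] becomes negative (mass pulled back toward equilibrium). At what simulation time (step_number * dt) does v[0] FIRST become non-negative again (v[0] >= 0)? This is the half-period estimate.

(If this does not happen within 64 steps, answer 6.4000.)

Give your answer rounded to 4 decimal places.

Step 0: x=[9.6000] v=[0.0000]
Step 1: x=[9.5653] v=[-0.3471]
Step 2: x=[9.4965] v=[-0.6876]
Step 3: x=[9.3950] v=[-1.0148]
Step 4: x=[9.2628] v=[-1.3224]
Step 5: x=[9.1024] v=[-1.6045]
Step 6: x=[8.9168] v=[-1.8557]
Step 7: x=[8.7097] v=[-2.0711]
Step 8: x=[8.4851] v=[-2.2465]
Step 9: x=[8.2472] v=[-2.3786]
Step 10: x=[8.0007] v=[-2.4649]
Step 11: x=[7.7503] v=[-2.5036]
Step 12: x=[7.5009] v=[-2.4940]
Step 13: x=[7.2573] v=[-2.4363]
Step 14: x=[7.0241] v=[-2.3316]
Step 15: x=[6.8059] v=[-2.1820]
Step 16: x=[6.6069] v=[-1.9903]
Step 17: x=[6.4309] v=[-1.7602]
Step 18: x=[6.2813] v=[-1.4962]
Step 19: x=[6.1610] v=[-1.2033]
Step 20: x=[6.0723] v=[-0.8872]
Step 21: x=[6.0169] v=[-0.5540]
Step 22: x=[5.9959] v=[-0.2101]
Step 23: x=[6.0097] v=[0.1378]
First v>=0 after going negative at step 23, time=2.3000

Answer: 2.3000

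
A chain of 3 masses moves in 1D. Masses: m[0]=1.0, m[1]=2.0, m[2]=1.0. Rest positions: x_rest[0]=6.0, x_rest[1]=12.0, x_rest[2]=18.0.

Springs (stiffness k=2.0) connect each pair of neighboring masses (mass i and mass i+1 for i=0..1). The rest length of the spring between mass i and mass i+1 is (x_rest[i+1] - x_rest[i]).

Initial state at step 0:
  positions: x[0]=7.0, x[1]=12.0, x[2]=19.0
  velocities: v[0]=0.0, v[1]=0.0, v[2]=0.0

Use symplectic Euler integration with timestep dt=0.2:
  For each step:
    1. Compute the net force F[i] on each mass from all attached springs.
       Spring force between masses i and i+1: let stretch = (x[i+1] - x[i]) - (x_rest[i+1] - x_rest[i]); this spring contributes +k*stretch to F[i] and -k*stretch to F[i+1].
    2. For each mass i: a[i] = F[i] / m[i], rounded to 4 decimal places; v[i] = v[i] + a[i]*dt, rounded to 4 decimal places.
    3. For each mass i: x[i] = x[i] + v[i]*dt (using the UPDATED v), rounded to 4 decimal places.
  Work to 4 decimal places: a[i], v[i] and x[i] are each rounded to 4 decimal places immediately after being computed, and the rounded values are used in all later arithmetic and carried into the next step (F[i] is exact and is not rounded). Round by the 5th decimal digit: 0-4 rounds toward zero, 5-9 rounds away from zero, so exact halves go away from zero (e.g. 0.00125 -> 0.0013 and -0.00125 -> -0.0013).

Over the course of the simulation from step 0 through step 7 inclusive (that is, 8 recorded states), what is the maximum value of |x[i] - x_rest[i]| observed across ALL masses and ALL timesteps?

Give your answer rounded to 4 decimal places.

Step 0: x=[7.0000 12.0000 19.0000] v=[0.0000 0.0000 0.0000]
Step 1: x=[6.9200 12.0800 18.9200] v=[-0.4000 0.4000 -0.4000]
Step 2: x=[6.7728 12.2272 18.7728] v=[-0.7360 0.7360 -0.7360]
Step 3: x=[6.5820 12.4180 18.5820] v=[-0.9542 0.9542 -0.9542]
Step 4: x=[6.3780 12.6220 18.3780] v=[-1.0198 1.0198 -1.0198]
Step 5: x=[6.1936 12.8064 18.1936] v=[-0.9222 0.9222 -0.9222]
Step 6: x=[6.0582 12.9418 18.0582] v=[-0.6771 0.6771 -0.6771]
Step 7: x=[5.9935 13.0065 17.9935] v=[-0.3237 0.3237 -0.3237]
Max displacement = 1.0065

Answer: 1.0065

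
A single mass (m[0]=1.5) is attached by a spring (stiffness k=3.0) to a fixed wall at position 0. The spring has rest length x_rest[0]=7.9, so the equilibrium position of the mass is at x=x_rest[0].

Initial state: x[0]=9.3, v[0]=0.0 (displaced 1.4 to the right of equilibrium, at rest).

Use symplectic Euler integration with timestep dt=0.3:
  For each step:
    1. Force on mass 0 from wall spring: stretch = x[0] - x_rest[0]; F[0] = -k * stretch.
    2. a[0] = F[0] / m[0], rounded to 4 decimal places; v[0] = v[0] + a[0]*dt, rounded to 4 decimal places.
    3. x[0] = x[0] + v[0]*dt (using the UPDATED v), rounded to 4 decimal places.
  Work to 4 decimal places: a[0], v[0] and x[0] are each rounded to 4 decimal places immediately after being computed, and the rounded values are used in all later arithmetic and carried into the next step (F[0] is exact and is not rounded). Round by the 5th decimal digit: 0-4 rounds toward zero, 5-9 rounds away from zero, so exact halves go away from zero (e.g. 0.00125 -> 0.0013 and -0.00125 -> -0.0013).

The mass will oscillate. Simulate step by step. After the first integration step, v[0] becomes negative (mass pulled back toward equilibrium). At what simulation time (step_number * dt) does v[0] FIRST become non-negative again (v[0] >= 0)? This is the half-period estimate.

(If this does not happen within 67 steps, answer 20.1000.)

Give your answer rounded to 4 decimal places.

Step 0: x=[9.3000] v=[0.0000]
Step 1: x=[9.0480] v=[-0.8400]
Step 2: x=[8.5894] v=[-1.5288]
Step 3: x=[8.0067] v=[-1.9424]
Step 4: x=[7.4048] v=[-2.0064]
Step 5: x=[6.8920] v=[-1.7093]
Step 6: x=[6.5607] v=[-1.1045]
Step 7: x=[6.4704] v=[-0.3009]
Step 8: x=[6.6375] v=[0.5569]
First v>=0 after going negative at step 8, time=2.4000

Answer: 2.4000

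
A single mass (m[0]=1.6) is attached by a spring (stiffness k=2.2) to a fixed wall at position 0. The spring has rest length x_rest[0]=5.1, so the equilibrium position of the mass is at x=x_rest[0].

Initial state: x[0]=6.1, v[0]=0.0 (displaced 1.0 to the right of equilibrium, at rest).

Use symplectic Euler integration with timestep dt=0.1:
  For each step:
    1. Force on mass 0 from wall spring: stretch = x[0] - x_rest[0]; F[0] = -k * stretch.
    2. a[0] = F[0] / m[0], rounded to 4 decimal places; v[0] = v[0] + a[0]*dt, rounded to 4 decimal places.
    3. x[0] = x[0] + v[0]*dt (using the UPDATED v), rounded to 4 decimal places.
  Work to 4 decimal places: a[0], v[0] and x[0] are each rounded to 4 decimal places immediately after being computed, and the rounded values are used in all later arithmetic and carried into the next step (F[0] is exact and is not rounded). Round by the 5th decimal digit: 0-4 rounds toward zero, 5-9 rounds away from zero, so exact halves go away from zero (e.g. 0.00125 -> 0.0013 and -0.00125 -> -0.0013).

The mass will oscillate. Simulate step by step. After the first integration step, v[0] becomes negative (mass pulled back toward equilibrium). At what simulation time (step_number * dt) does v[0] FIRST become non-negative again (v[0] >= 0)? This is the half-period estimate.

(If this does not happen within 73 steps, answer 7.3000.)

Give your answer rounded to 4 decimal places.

Answer: 2.7000

Derivation:
Step 0: x=[6.1000] v=[0.0000]
Step 1: x=[6.0863] v=[-0.1375]
Step 2: x=[6.0590] v=[-0.2731]
Step 3: x=[6.0185] v=[-0.4050]
Step 4: x=[5.9654] v=[-0.5313]
Step 5: x=[5.9004] v=[-0.6503]
Step 6: x=[5.8244] v=[-0.7604]
Step 7: x=[5.7384] v=[-0.8600]
Step 8: x=[5.6436] v=[-0.9478]
Step 9: x=[5.5413] v=[-1.0226]
Step 10: x=[5.4330] v=[-1.0833]
Step 11: x=[5.3201] v=[-1.1291]
Step 12: x=[5.2042] v=[-1.1594]
Step 13: x=[5.0868] v=[-1.1737]
Step 14: x=[4.9696] v=[-1.1719]
Step 15: x=[4.8542] v=[-1.1540]
Step 16: x=[4.7422] v=[-1.1202]
Step 17: x=[4.6351] v=[-1.0710]
Step 18: x=[4.5344] v=[-1.0071]
Step 19: x=[4.4415] v=[-0.9293]
Step 20: x=[4.3576] v=[-0.8388]
Step 21: x=[4.2839] v=[-0.7367]
Step 22: x=[4.2215] v=[-0.6245]
Step 23: x=[4.1711] v=[-0.5037]
Step 24: x=[4.1335] v=[-0.3760]
Step 25: x=[4.1092] v=[-0.2431]
Step 26: x=[4.0985] v=[-0.1069]
Step 27: x=[4.1016] v=[0.0308]
First v>=0 after going negative at step 27, time=2.7000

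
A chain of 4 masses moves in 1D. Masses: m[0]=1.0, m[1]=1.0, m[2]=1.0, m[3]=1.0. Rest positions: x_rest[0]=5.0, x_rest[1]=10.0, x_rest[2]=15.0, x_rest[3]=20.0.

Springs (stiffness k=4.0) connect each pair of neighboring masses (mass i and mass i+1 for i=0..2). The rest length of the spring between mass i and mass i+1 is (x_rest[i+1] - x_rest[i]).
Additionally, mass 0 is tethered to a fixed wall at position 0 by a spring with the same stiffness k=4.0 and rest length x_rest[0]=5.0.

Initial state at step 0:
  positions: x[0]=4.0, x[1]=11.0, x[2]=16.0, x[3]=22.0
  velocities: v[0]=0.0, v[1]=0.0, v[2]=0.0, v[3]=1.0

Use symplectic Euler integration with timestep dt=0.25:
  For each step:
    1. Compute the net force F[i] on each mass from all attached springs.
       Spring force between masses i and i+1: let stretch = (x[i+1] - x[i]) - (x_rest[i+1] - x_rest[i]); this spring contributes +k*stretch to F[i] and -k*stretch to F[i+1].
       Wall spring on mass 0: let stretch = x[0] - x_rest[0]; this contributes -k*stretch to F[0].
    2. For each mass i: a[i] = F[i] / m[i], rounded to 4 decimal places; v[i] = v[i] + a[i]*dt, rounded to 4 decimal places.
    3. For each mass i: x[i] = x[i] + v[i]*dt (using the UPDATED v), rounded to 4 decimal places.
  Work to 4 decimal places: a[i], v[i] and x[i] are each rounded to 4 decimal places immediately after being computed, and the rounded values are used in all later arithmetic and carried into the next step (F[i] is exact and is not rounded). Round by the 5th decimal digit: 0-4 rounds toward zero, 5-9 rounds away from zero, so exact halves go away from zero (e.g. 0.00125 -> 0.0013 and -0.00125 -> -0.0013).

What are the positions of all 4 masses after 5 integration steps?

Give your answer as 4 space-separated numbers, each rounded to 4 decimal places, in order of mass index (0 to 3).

Step 0: x=[4.0000 11.0000 16.0000 22.0000] v=[0.0000 0.0000 0.0000 1.0000]
Step 1: x=[4.7500 10.5000 16.2500 22.0000] v=[3.0000 -2.0000 1.0000 0.0000]
Step 2: x=[5.7500 10.0000 16.5000 21.8125] v=[4.0000 -2.0000 1.0000 -0.7500]
Step 3: x=[6.3750 10.0625 16.4531 21.5469] v=[2.5000 0.2500 -0.1875 -1.0625]
Step 4: x=[6.3281 10.8008 16.0820 21.2578] v=[-0.1875 2.9531 -1.4843 -1.1563]
Step 5: x=[5.8174 11.7412 15.6846 20.9248] v=[-2.0429 3.7616 -1.5897 -1.3321]

Answer: 5.8174 11.7412 15.6846 20.9248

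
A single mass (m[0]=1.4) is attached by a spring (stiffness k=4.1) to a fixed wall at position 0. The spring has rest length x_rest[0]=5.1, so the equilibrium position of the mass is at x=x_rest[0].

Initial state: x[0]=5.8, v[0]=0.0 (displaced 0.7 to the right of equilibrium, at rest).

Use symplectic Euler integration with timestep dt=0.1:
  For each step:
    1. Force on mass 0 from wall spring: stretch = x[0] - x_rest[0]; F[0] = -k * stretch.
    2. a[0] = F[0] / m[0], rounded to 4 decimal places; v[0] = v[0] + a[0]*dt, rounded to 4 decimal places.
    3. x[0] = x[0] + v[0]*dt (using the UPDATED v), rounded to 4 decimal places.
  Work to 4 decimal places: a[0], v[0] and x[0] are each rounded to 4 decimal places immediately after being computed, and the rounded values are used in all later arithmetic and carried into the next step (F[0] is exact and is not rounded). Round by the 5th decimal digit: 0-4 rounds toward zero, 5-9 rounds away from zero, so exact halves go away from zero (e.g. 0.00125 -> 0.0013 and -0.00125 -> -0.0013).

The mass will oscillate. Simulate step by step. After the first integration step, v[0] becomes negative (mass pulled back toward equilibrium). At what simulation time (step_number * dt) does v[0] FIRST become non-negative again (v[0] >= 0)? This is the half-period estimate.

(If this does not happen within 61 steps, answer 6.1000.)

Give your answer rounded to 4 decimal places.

Step 0: x=[5.8000] v=[0.0000]
Step 1: x=[5.7795] v=[-0.2050]
Step 2: x=[5.7391] v=[-0.4040]
Step 3: x=[5.6800] v=[-0.5912]
Step 4: x=[5.6039] v=[-0.7611]
Step 5: x=[5.5130] v=[-0.9087]
Step 6: x=[5.4100] v=[-1.0297]
Step 7: x=[5.2980] v=[-1.1205]
Step 8: x=[5.1802] v=[-1.1785]
Step 9: x=[5.0600] v=[-1.2020]
Step 10: x=[4.9410] v=[-1.1903]
Step 11: x=[4.8266] v=[-1.1437]
Step 12: x=[4.7202] v=[-1.0636]
Step 13: x=[4.6250] v=[-0.9524]
Step 14: x=[4.5437] v=[-0.8133]
Step 15: x=[4.4787] v=[-0.6504]
Step 16: x=[4.4319] v=[-0.4685]
Step 17: x=[4.4046] v=[-0.2728]
Step 18: x=[4.3977] v=[-0.0692]
Step 19: x=[4.4114] v=[0.1365]
First v>=0 after going negative at step 19, time=1.9000

Answer: 1.9000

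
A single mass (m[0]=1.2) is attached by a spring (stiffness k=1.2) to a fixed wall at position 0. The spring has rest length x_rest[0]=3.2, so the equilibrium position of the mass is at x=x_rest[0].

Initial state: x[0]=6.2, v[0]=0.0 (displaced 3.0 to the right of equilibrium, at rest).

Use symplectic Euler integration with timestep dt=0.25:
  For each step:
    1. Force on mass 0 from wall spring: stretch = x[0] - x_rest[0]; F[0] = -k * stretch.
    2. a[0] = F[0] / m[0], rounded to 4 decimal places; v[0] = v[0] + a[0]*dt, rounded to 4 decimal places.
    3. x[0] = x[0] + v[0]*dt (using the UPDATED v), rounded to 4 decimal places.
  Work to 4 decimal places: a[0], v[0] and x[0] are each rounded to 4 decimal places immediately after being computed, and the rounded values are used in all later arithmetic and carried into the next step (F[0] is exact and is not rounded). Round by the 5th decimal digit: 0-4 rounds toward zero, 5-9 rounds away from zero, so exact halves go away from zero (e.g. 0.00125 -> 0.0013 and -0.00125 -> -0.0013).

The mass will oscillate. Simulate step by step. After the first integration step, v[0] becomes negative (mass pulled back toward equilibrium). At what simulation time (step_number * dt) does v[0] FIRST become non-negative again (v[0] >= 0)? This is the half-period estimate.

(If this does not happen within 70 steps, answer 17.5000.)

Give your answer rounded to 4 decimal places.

Answer: 3.2500

Derivation:
Step 0: x=[6.2000] v=[0.0000]
Step 1: x=[6.0125] v=[-0.7500]
Step 2: x=[5.6492] v=[-1.4531]
Step 3: x=[5.1329] v=[-2.0654]
Step 4: x=[4.4958] v=[-2.5486]
Step 5: x=[3.7777] v=[-2.8726]
Step 6: x=[3.0235] v=[-3.0170]
Step 7: x=[2.2803] v=[-2.9729]
Step 8: x=[1.5946] v=[-2.7430]
Step 9: x=[1.0092] v=[-2.3417]
Step 10: x=[0.5607] v=[-1.7940]
Step 11: x=[0.2772] v=[-1.1342]
Step 12: x=[0.1763] v=[-0.4035]
Step 13: x=[0.2644] v=[0.3524]
First v>=0 after going negative at step 13, time=3.2500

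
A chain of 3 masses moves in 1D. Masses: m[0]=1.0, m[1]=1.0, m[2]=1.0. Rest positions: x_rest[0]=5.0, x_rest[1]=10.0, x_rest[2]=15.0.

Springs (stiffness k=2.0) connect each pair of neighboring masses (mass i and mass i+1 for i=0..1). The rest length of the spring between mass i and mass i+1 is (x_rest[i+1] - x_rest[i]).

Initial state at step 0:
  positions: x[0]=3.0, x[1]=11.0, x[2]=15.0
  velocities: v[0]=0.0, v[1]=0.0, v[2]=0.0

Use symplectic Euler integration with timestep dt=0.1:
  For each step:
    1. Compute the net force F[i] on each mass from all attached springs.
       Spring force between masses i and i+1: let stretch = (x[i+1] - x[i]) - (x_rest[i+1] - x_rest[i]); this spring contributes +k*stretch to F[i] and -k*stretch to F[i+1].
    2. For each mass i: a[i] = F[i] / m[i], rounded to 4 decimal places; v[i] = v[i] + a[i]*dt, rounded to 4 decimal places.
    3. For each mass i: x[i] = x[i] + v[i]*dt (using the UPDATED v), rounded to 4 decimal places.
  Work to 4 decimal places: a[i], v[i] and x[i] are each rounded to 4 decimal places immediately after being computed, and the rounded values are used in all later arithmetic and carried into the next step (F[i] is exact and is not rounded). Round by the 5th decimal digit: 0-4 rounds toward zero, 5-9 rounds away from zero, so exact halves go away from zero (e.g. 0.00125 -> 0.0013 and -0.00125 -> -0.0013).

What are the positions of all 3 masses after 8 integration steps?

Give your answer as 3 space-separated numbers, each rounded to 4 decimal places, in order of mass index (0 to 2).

Answer: 4.6380 9.0032 15.3588

Derivation:
Step 0: x=[3.0000 11.0000 15.0000] v=[0.0000 0.0000 0.0000]
Step 1: x=[3.0600 10.9200 15.0200] v=[0.6000 -0.8000 0.2000]
Step 2: x=[3.1772 10.7648 15.0580] v=[1.1720 -1.5520 0.3800]
Step 3: x=[3.3462 10.5437 15.1101] v=[1.6895 -2.2109 0.5214]
Step 4: x=[3.5591 10.2700 15.1709] v=[2.1290 -2.7371 0.6081]
Step 5: x=[3.8062 9.9601 15.2337] v=[2.4712 -3.0991 0.6279]
Step 6: x=[4.0764 9.6326 15.2910] v=[2.7020 -3.2752 0.5732]
Step 7: x=[4.3577 9.3071 15.3352] v=[2.8132 -3.2548 0.4415]
Step 8: x=[4.6380 9.0032 15.3588] v=[2.8031 -3.0391 0.2359]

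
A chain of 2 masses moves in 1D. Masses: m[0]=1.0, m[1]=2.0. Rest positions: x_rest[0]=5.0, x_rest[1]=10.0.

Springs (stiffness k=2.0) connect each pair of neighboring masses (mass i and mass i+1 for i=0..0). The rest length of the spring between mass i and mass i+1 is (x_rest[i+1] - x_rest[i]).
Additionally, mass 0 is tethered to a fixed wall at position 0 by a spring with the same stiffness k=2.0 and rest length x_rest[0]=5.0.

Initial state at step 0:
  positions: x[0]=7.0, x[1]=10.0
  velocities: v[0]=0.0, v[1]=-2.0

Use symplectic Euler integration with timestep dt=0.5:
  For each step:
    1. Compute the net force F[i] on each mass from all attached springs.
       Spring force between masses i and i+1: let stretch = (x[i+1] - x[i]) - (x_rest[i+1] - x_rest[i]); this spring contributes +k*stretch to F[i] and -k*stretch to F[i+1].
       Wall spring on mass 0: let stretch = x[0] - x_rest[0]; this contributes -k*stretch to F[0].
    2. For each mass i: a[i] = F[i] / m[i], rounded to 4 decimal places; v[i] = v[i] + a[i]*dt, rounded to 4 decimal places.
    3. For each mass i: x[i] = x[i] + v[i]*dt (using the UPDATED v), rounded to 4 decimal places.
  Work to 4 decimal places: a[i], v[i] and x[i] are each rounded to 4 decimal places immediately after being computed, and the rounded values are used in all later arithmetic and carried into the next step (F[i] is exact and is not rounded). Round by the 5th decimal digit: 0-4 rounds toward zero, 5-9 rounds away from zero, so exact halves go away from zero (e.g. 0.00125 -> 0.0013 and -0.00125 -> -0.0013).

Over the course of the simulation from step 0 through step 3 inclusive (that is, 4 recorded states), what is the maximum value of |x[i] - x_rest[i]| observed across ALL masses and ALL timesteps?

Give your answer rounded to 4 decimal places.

Step 0: x=[7.0000 10.0000] v=[0.0000 -2.0000]
Step 1: x=[5.0000 9.5000] v=[-4.0000 -1.0000]
Step 2: x=[2.7500 9.1250] v=[-4.5000 -0.7500]
Step 3: x=[2.3125 8.4063] v=[-0.8750 -1.4375]
Max displacement = 2.6875

Answer: 2.6875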